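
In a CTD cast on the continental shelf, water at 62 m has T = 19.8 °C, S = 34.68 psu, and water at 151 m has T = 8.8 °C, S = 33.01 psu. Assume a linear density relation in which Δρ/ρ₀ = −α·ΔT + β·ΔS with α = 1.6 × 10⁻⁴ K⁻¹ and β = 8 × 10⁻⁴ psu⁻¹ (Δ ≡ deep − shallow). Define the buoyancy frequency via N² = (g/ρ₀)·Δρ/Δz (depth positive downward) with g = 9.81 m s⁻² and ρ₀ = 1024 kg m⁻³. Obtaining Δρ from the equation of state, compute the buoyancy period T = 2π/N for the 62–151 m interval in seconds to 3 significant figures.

ΔT = -11.0 K, ΔS = -1.67 psu (deep − shallow).
Δρ/ρ₀ = −αΔT + βΔS = 1.76 × 10⁻³ − 1.336 × 10⁻³ = 4.24 × 10⁻⁴, so Δρ ≈ 0.4342 kg m⁻³.
N² = (g/ρ₀)·Δρ/Δz = g·(Δρ/ρ₀)/Δz = 9.81 × 4.24 × 10⁻⁴ / 89 = 4.6735 × 10⁻⁵ s⁻².
N = √(4.6735 × 10⁻⁵) = 6.8363 × 10⁻³ rad s⁻¹ → T = 2π/N = 919.09 s ≈ 919 s.

919 s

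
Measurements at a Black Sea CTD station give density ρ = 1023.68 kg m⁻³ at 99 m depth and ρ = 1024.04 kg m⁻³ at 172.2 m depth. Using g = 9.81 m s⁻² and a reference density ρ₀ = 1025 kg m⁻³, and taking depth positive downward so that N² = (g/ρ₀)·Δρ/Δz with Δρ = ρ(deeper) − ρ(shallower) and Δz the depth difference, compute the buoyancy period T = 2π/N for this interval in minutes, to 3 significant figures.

Δρ = 1024.04 − 1023.68 = 0.36 kg m⁻³ over Δz = 172.2 − 99 = 73.2 m.
N² = (9.81/1025) × (0.36/73.2) = 4.7069 × 10⁻⁵ s⁻².
N = √(4.7069 × 10⁻⁵) = 6.8607 × 10⁻³ rad s⁻¹, so T = 2π/N = 915.82 s = 15.264 min ≈ 15.3 min.

15.3 min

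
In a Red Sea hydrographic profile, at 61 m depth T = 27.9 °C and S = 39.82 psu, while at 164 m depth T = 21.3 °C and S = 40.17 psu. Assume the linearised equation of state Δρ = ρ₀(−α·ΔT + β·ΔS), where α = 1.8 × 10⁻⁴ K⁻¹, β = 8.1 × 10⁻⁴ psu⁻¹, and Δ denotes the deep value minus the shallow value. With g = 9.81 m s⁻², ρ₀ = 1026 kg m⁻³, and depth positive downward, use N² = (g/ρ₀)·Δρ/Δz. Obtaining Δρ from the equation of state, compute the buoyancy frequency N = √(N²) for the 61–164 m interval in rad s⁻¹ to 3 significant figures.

0.0118 rad s⁻¹

ΔT = -6.6 K, ΔS = +0.35 psu (deep − shallow).
Δρ/ρ₀ = −αΔT + βΔS = 1.188 × 10⁻³ + 2.835 × 10⁻⁴ = 1.4715 × 10⁻³, so Δρ ≈ 1.510 kg m⁻³.
N² = (g/ρ₀)·Δρ/Δz = g·(Δρ/ρ₀)/Δz = 9.81 × 1.4715 × 10⁻³ / 103 = 1.4015 × 10⁻⁴ s⁻².
N = √(1.4015 × 10⁻⁴) = 0.011838 rad s⁻¹ ≈ 0.0118 rad s⁻¹.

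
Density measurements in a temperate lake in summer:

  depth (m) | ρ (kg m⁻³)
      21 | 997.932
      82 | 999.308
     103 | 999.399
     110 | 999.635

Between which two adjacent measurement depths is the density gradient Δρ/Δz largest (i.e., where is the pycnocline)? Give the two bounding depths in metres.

Compute the density gradient over each adjacent pair:
  21–82 m: Δρ/Δz = 1.376/61 = 0.023 kg m⁻⁴
  82–103 m: Δρ/Δz = 0.091/21 = 4.3 × 10⁻³ kg m⁻⁴
  103–110 m: Δρ/Δz = 0.236/7 = 0.034 kg m⁻⁴
The largest gradient is in the 103–110 m interval — the pycnocline.

103–110 m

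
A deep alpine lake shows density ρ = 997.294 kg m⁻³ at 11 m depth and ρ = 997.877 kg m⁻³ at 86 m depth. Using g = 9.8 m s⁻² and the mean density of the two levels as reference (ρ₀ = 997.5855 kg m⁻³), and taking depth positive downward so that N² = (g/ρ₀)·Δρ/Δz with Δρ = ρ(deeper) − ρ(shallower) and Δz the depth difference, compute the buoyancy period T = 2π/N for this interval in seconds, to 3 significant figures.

Δρ = 997.877 − 997.294 = 0.583 kg m⁻³ over Δz = 86 − 11 = 75 m.
N² = (9.8/997.5855) × (0.583/75) = 7.6363 × 10⁻⁵ s⁻².
N = √(7.6363 × 10⁻⁵) = 8.7386 × 10⁻³ rad s⁻¹, so T = 2π/N = 719.02 s ≈ 719 s.
Since Δρ > 0 the layer is stably stratified.

719 s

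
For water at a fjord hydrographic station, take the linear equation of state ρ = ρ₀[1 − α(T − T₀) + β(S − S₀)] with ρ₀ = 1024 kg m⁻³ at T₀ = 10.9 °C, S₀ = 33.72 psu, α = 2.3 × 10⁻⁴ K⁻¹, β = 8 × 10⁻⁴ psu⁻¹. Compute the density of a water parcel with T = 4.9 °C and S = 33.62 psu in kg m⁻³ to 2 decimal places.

1025.33 kg m⁻³

T − T₀ = -6.0 K, S − S₀ = -0.10 psu.
Bracket = 1 − α·(-6.0) + β·(-0.10) = 1 + (1.30 × 10⁻³) = 1.0013000.
ρ = 1024 × 1.0013000 = 1025.33 kg m⁻³.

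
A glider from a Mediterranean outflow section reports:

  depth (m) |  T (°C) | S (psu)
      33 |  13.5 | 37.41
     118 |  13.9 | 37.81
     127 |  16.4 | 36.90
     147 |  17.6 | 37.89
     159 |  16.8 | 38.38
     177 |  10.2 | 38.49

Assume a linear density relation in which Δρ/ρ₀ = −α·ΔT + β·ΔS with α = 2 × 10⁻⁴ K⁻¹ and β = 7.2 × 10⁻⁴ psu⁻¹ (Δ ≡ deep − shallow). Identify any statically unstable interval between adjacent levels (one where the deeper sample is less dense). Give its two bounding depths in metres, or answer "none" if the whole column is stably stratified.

Evaluate Δρ/ρ₀ = −αΔT + βΔS across each adjacent pair:
  33–118 m: −αΔT+βΔS = −(2 × 10⁻⁴)(+0.4)+(7.2 × 10⁻⁴)(+0.40) = 2.1 × 10⁻⁴ → stable
  118–127 m: −αΔT+βΔS = −(2 × 10⁻⁴)(+2.5)+(7.2 × 10⁻⁴)(-0.91) = -1.2 × 10⁻³ → UNSTABLE
  127–147 m: −αΔT+βΔS = −(2 × 10⁻⁴)(+1.2)+(7.2 × 10⁻⁴)(+0.99) = 4.7 × 10⁻⁴ → stable
  147–159 m: −αΔT+βΔS = −(2 × 10⁻⁴)(-0.8)+(7.2 × 10⁻⁴)(+0.49) = 5.1 × 10⁻⁴ → stable
  159–177 m: −αΔT+βΔS = −(2 × 10⁻⁴)(-6.6)+(7.2 × 10⁻⁴)(+0.11) = 1.4 × 10⁻³ → stable
The 118–127 m interval has Δρ < 0: lighter water underlies denser water.

118–127 m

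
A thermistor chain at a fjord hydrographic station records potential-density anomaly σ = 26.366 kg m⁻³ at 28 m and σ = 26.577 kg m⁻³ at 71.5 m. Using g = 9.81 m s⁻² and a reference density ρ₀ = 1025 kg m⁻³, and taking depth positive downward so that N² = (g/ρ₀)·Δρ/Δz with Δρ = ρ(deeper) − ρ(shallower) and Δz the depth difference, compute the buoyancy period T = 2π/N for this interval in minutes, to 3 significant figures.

15.4 min

Δρ = 1026.577 − 1026.366 = 0.211 kg m⁻³ over Δz = 71.5 − 28 = 43.5 m.
N² = (9.81/1025) × (0.211/43.5) = 4.6424 × 10⁻⁵ s⁻².
N = √(4.6424 × 10⁻⁵) = 6.8135 × 10⁻³ rad s⁻¹, so T = 2π/N = 922.17 s = 15.369 min ≈ 15.4 min.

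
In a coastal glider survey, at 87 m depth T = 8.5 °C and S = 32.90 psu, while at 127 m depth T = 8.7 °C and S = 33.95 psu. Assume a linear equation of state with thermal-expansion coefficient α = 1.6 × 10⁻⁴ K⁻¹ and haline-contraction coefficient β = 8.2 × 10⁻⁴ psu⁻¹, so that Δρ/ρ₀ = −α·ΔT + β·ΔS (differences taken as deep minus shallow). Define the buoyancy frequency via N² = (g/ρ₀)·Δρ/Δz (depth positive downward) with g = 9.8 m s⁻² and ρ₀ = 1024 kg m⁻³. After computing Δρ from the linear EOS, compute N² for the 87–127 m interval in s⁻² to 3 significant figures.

ΔT = +0.2 K, ΔS = +1.05 psu (deep − shallow).
Δρ/ρ₀ = −αΔT + βΔS = -3.20 × 10⁻⁵ + 8.61 × 10⁻⁴ = 8.29 × 10⁻⁴, so Δρ ≈ 0.8489 kg m⁻³.
N² = (g/ρ₀)·Δρ/Δz = g·(Δρ/ρ₀)/Δz = 9.8 × 8.29 × 10⁻⁴ / 40 = 2.0311 × 10⁻⁴ s⁻² ≈ 2.03 × 10⁻⁴ s⁻².

2.03 × 10⁻⁴ s⁻²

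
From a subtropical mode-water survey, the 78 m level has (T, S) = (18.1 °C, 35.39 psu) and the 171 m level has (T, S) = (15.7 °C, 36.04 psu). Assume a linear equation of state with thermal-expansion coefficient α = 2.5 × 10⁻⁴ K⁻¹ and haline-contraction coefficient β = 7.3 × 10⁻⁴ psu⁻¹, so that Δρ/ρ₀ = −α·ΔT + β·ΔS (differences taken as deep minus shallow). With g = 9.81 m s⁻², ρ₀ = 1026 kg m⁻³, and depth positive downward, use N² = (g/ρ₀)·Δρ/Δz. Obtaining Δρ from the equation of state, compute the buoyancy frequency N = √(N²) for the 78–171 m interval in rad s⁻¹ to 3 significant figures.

0.0106 rad s⁻¹

ΔT = -2.4 K, ΔS = +0.65 psu (deep − shallow).
Δρ/ρ₀ = −αΔT + βΔS = 6.00 × 10⁻⁴ + 4.745 × 10⁻⁴ = 1.0745 × 10⁻³, so Δρ ≈ 1.102 kg m⁻³.
N² = (g/ρ₀)·Δρ/Δz = g·(Δρ/ρ₀)/Δz = 9.81 × 1.0745 × 10⁻³ / 93 = 1.1334 × 10⁻⁴ s⁻².
N = √(1.1334 × 10⁻⁴) = 0.010646 rad s⁻¹ ≈ 0.0106 rad s⁻¹.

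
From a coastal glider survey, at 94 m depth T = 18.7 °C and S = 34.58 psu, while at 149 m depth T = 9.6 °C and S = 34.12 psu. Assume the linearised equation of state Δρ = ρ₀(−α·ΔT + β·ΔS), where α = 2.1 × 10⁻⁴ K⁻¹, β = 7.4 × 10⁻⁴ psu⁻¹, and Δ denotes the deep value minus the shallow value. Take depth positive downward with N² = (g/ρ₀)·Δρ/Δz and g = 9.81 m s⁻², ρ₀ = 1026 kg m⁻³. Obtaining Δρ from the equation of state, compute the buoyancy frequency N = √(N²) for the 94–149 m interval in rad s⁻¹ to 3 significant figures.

0.0167 rad s⁻¹

ΔT = -9.1 K, ΔS = -0.46 psu (deep − shallow).
Δρ/ρ₀ = −αΔT + βΔS = 1.911 × 10⁻³ − 3.404 × 10⁻⁴ = 1.5706 × 10⁻³, so Δρ ≈ 1.611 kg m⁻³.
N² = (g/ρ₀)·Δρ/Δz = g·(Δρ/ρ₀)/Δz = 9.81 × 1.5706 × 10⁻³ / 55 = 2.8014 × 10⁻⁴ s⁻².
N = √(2.8014 × 10⁻⁴) = 0.016737 rad s⁻¹ ≈ 0.0167 rad s⁻¹.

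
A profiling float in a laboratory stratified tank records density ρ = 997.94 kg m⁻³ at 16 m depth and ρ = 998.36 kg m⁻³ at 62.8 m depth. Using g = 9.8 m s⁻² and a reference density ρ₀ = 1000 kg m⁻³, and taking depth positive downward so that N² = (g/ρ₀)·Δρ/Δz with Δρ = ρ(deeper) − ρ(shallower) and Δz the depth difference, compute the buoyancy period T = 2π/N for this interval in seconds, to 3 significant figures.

Δρ = 998.36 − 997.94 = 0.42 kg m⁻³ over Δz = 62.8 − 16 = 46.8 m.
N² = (9.8/1000) × (0.42/46.8) = 8.7949 × 10⁻⁵ s⁻².
N = √(8.7949 × 10⁻⁵) = 9.3781 × 10⁻³ rad s⁻¹, so T = 2π/N = 669.98 s ≈ 670 s.

670 s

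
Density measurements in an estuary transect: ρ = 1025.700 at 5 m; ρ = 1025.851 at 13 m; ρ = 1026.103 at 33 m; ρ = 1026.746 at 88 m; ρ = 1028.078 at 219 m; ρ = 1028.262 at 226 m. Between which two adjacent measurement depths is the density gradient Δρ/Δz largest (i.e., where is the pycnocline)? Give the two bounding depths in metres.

219–226 m

Compute the density gradient over each adjacent pair:
  5–13 m: Δρ/Δz = 0.151/8 = 0.019 kg m⁻⁴
  13–33 m: Δρ/Δz = 0.252/20 = 0.013 kg m⁻⁴
  33–88 m: Δρ/Δz = 0.643/55 = 0.012 kg m⁻⁴
  88–219 m: Δρ/Δz = 1.332/131 = 0.010 kg m⁻⁴
  219–226 m: Δρ/Δz = 0.184/7 = 0.026 kg m⁻⁴
The largest gradient is in the 219–226 m interval — the pycnocline.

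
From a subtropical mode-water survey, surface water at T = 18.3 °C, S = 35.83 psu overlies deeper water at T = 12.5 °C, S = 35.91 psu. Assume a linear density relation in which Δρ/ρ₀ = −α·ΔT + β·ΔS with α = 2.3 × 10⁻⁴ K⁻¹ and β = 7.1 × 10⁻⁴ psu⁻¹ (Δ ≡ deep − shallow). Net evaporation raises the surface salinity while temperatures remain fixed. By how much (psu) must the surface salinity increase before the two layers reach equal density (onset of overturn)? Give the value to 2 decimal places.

Neutral buoyancy requires −α(T_deep − T_surf) + β(S_deep − S_surf′) = 0.
S_surf′ = S_deep − (α/β)·ΔT = 35.91 − (2.3 × 10⁻⁴/7.1 × 10⁻⁴)·(-5.8) = 37.7889 psu.
Increase required: 37.7889 − 35.83 = 1.9589 psu.

1.96 psu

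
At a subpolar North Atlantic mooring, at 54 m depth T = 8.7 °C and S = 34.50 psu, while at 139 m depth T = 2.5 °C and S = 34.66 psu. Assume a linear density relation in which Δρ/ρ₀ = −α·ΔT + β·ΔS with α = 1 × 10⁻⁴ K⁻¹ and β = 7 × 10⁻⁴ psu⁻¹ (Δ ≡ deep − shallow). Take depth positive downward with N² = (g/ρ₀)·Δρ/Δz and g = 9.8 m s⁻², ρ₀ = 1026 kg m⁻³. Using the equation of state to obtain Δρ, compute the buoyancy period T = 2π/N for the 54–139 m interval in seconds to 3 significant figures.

684 s

ΔT = -6.2 K, ΔS = +0.16 psu (deep − shallow).
Δρ/ρ₀ = −αΔT + βΔS = 6.20 × 10⁻⁴ + 1.12 × 10⁻⁴ = 7.32 × 10⁻⁴, so Δρ ≈ 0.7510 kg m⁻³.
N² = (g/ρ₀)·Δρ/Δz = g·(Δρ/ρ₀)/Δz = 9.8 × 7.32 × 10⁻⁴ / 85 = 8.4395 × 10⁻⁵ s⁻².
N = √(8.4395 × 10⁻⁵) = 9.1867 × 10⁻³ rad s⁻¹ → T = 2π/N = 683.94 s ≈ 684 s.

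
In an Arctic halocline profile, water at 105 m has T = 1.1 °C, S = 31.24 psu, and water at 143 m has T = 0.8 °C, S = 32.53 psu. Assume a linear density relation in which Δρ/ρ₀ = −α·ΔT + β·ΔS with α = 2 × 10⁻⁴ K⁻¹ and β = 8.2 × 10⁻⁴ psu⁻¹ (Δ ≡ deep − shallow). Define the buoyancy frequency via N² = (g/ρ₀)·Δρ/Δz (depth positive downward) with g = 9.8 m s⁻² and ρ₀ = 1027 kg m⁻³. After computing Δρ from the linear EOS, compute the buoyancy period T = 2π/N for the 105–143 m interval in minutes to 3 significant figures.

6.17 min

ΔT = -0.3 K, ΔS = +1.29 psu (deep − shallow).
Δρ/ρ₀ = −αΔT + βΔS = 6.00 × 10⁻⁵ + 1.0578 × 10⁻³ = 1.1178 × 10⁻³, so Δρ ≈ 1.148 kg m⁻³.
N² = (g/ρ₀)·Δρ/Δz = g·(Δρ/ρ₀)/Δz = 9.8 × 1.1178 × 10⁻³ / 38 = 2.8827 × 10⁻⁴ s⁻².
N = √(2.8827 × 10⁻⁴) = 0.016979 rad s⁻¹ → T = 2π/N = 370.06 s = 6.1677 min ≈ 6.17 min.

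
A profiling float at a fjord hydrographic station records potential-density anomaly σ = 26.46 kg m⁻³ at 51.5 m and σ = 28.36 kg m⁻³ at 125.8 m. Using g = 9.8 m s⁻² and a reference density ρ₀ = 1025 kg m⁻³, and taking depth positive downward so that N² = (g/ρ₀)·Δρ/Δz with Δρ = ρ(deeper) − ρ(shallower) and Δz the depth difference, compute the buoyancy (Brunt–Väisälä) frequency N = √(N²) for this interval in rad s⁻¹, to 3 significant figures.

Δρ = 1028.36 − 1026.46 = 1.90 kg m⁻³ over Δz = 125.8 − 51.5 = 74.3 m.
N² = (9.8/1025) × (1.90/74.3) = 2.4449 × 10⁻⁴ s⁻².
N = √(2.4449 × 10⁻⁴) = 0.015636 rad s⁻¹ ≈ 0.0156 rad s⁻¹.

0.0156 rad s⁻¹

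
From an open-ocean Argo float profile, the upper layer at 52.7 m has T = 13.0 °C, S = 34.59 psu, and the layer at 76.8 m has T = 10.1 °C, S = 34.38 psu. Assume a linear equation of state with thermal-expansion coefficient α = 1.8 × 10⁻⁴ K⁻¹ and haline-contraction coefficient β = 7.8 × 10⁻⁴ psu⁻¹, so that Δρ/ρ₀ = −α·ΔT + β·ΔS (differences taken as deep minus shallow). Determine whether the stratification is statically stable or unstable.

stable

ΔT = 10.1 − 13.0 = -2.9 K and ΔS = 34.38 − 34.59 = -0.21 psu (deep − shallow).
−αΔT = 5.22 × 10⁻⁴; βΔS = -1.638 × 10⁻⁴; sum Δρ/ρ₀ = 3.582 × 10⁻⁴.
Δρ/ρ₀ > 0, so Δρ > 0: deeper water is denser → statically stable.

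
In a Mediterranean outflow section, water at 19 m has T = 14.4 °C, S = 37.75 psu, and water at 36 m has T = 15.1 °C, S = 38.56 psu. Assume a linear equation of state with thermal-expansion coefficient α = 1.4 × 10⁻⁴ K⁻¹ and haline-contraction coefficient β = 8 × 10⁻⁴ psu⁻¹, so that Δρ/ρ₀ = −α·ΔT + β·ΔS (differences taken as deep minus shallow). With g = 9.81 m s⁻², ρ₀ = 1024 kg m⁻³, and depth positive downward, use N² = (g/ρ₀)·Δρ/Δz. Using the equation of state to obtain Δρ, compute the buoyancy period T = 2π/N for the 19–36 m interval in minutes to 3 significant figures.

5.88 min

ΔT = +0.7 K, ΔS = +0.81 psu (deep − shallow).
Δρ/ρ₀ = −αΔT + βΔS = -9.80 × 10⁻⁵ + 6.48 × 10⁻⁴ = 5.50 × 10⁻⁴, so Δρ ≈ 0.5632 kg m⁻³.
N² = (g/ρ₀)·Δρ/Δz = g·(Δρ/ρ₀)/Δz = 9.81 × 5.50 × 10⁻⁴ / 17 = 3.1738 × 10⁻⁴ s⁻².
N = √(3.1738 × 10⁻⁴) = 0.017815 rad s⁻¹ → T = 2π/N = 352.69 s = 5.8782 min ≈ 5.88 min.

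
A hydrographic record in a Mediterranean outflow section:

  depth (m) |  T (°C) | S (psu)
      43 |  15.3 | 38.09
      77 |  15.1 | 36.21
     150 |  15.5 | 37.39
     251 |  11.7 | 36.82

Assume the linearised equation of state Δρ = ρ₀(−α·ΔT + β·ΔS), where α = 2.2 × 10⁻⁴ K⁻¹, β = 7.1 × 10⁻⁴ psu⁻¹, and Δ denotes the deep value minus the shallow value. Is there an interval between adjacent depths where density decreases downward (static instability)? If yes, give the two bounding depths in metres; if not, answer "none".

Evaluate Δρ/ρ₀ = −αΔT + βΔS across each adjacent pair:
  43–77 m: −αΔT+βΔS = −(2.2 × 10⁻⁴)(-0.2)+(7.1 × 10⁻⁴)(-1.88) = -1.3 × 10⁻³ → UNSTABLE
  77–150 m: −αΔT+βΔS = −(2.2 × 10⁻⁴)(+0.4)+(7.1 × 10⁻⁴)(+1.18) = 7.5 × 10⁻⁴ → stable
  150–251 m: −αΔT+βΔS = −(2.2 × 10⁻⁴)(-3.8)+(7.1 × 10⁻⁴)(-0.57) = 4.3 × 10⁻⁴ → stable
The 43–77 m interval has Δρ < 0: lighter water underlies denser water.

43–77 m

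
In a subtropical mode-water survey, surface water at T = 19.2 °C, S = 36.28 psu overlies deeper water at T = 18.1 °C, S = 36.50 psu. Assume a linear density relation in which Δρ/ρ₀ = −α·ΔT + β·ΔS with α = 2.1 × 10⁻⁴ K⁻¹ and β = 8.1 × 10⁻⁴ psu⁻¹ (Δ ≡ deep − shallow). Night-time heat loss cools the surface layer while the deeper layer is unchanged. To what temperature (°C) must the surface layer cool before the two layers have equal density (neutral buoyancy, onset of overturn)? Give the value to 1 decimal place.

17.3 °C

Neutral buoyancy requires Δρ = 0, i.e. −α(T_deep − T_surf′) + β(S_deep − S_surf) = 0.
T_surf′ = T_deep − (β/α)·ΔS = 18.1 − (8.1 × 10⁻⁴/2.1 × 10⁻⁴)·(+0.22) = 17.251 °C.
Cooling required: 19.2 − (17.251) = 1.949 °C.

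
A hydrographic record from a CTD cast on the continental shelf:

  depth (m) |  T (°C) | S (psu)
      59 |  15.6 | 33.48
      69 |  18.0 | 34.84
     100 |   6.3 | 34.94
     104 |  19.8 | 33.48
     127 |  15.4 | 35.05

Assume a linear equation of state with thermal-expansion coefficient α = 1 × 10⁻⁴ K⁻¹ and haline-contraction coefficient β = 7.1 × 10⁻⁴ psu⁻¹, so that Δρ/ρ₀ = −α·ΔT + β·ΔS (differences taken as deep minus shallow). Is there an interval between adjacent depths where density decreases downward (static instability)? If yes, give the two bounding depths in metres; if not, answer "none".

100–104 m

Evaluate Δρ/ρ₀ = −αΔT + βΔS across each adjacent pair:
  59–69 m: −αΔT+βΔS = −(1 × 10⁻⁴)(+2.4)+(7.1 × 10⁻⁴)(+1.36) = 7.3 × 10⁻⁴ → stable
  69–100 m: −αΔT+βΔS = −(1 × 10⁻⁴)(-11.7)+(7.1 × 10⁻⁴)(+0.10) = 1.2 × 10⁻³ → stable
  100–104 m: −αΔT+βΔS = −(1 × 10⁻⁴)(+13.5)+(7.1 × 10⁻⁴)(-1.46) = -2.4 × 10⁻³ → UNSTABLE
  104–127 m: −αΔT+βΔS = −(1 × 10⁻⁴)(-4.4)+(7.1 × 10⁻⁴)(+1.57) = 1.6 × 10⁻³ → stable
The 100–104 m interval has Δρ < 0: lighter water underlies denser water.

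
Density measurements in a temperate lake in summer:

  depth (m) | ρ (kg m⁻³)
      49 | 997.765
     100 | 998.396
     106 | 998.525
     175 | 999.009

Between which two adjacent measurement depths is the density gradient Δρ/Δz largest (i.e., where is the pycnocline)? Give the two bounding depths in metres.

100–106 m

Compute the density gradient over each adjacent pair:
  49–100 m: Δρ/Δz = 0.631/51 = 0.012 kg m⁻⁴
  100–106 m: Δρ/Δz = 0.129/6 = 0.022 kg m⁻⁴
  106–175 m: Δρ/Δz = 0.484/69 = 7.0 × 10⁻³ kg m⁻⁴
The largest gradient is in the 100–106 m interval — the pycnocline.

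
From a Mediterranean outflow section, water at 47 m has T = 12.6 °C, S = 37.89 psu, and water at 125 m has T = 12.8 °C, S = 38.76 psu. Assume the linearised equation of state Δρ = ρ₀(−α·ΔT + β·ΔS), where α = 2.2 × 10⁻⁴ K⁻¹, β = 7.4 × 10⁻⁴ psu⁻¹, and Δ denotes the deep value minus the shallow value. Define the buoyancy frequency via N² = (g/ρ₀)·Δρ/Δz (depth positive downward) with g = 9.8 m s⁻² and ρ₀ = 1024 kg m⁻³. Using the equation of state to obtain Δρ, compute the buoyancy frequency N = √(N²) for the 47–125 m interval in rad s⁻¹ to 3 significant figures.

ΔT = +0.2 K, ΔS = +0.87 psu (deep − shallow).
Δρ/ρ₀ = −αΔT + βΔS = -4.40 × 10⁻⁵ + 6.438 × 10⁻⁴ = 5.998 × 10⁻⁴, so Δρ ≈ 0.6142 kg m⁻³.
N² = (g/ρ₀)·Δρ/Δz = g·(Δρ/ρ₀)/Δz = 9.8 × 5.998 × 10⁻⁴ / 78 = 7.5359 × 10⁻⁵ s⁻².
N = √(7.5359 × 10⁻⁵) = 8.6810 × 10⁻³ rad s⁻¹ ≈ 8.68 × 10⁻³ rad s⁻¹.

8.68 × 10⁻³ rad s⁻¹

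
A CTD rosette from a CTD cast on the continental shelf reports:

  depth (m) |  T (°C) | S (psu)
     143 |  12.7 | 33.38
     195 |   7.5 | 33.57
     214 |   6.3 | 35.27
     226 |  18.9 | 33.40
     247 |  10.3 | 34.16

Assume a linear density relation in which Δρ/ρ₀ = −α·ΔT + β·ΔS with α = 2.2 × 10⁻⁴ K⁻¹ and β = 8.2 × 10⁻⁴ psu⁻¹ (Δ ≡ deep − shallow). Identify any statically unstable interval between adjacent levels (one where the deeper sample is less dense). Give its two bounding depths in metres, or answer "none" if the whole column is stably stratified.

214–226 m

Evaluate Δρ/ρ₀ = −αΔT + βΔS across each adjacent pair:
  143–195 m: −αΔT+βΔS = −(2.2 × 10⁻⁴)(-5.2)+(8.2 × 10⁻⁴)(+0.19) = 1.3 × 10⁻³ → stable
  195–214 m: −αΔT+βΔS = −(2.2 × 10⁻⁴)(-1.2)+(8.2 × 10⁻⁴)(+1.70) = 1.7 × 10⁻³ → stable
  214–226 m: −αΔT+βΔS = −(2.2 × 10⁻⁴)(+12.6)+(8.2 × 10⁻⁴)(-1.87) = -4.3 × 10⁻³ → UNSTABLE
  226–247 m: −αΔT+βΔS = −(2.2 × 10⁻⁴)(-8.6)+(8.2 × 10⁻⁴)(+0.76) = 2.5 × 10⁻³ → stable
The 214–226 m interval has Δρ < 0: lighter water underlies denser water.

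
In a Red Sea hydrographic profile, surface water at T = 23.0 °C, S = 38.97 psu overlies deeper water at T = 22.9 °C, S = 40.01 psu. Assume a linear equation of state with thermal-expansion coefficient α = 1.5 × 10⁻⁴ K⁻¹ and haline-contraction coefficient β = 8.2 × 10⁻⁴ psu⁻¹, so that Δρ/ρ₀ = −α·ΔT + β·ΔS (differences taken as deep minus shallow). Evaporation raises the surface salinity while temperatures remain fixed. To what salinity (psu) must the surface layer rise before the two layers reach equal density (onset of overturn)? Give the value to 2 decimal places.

Neutral buoyancy requires −α(T_deep − T_surf) + β(S_deep − S_surf′) = 0.
S_surf′ = S_deep − (α/β)·ΔT = 40.01 − (1.5 × 10⁻⁴/8.2 × 10⁻⁴)·(-0.1) = 40.0283 psu.
Increase required: 40.0283 − 38.97 = 1.0583 psu.

40.03 psu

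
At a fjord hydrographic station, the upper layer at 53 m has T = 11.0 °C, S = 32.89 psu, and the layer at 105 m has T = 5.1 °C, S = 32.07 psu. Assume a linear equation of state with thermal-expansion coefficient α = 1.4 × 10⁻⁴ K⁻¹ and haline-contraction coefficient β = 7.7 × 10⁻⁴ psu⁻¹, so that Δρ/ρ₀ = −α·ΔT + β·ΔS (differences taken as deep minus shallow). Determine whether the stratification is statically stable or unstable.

ΔT = 5.1 − 11.0 = -5.9 K and ΔS = 32.07 − 32.89 = -0.82 psu (deep − shallow).
−αΔT = 8.26 × 10⁻⁴; βΔS = -6.314 × 10⁻⁴; sum Δρ/ρ₀ = 1.946 × 10⁻⁴.
Δρ/ρ₀ > 0, so Δρ > 0: deeper water is denser → statically stable.

stable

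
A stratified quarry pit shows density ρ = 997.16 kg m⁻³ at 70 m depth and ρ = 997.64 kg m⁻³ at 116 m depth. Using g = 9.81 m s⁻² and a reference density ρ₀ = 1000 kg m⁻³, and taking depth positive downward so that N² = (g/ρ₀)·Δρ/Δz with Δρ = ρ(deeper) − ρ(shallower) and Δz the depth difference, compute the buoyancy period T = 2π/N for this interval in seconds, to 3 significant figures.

621 s

Δρ = 997.64 − 997.16 = 0.48 kg m⁻³ over Δz = 116 − 70 = 46 m.
N² = (9.81/1000) × (0.48/46) = 1.0237 × 10⁻⁴ s⁻².
N = √(1.0237 × 10⁻⁴) = 0.010118 rad s⁻¹, so T = 2π/N = 620.99 s ≈ 621 s.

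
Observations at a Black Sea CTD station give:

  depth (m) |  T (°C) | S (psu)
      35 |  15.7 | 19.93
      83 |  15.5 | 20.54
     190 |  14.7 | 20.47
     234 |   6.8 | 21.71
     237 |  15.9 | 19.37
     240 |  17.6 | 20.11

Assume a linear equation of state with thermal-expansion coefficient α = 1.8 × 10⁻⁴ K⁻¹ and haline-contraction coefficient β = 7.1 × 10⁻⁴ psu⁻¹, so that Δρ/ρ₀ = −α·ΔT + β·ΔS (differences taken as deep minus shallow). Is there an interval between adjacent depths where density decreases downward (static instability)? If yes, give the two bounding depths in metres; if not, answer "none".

234–237 m

Evaluate Δρ/ρ₀ = −αΔT + βΔS across each adjacent pair:
  35–83 m: −αΔT+βΔS = −(1.8 × 10⁻⁴)(-0.2)+(7.1 × 10⁻⁴)(+0.61) = 4.7 × 10⁻⁴ → stable
  83–190 m: −αΔT+βΔS = −(1.8 × 10⁻⁴)(-0.8)+(7.1 × 10⁻⁴)(-0.07) = 9.4 × 10⁻⁵ → stable
  190–234 m: −αΔT+βΔS = −(1.8 × 10⁻⁴)(-7.9)+(7.1 × 10⁻⁴)(+1.24) = 2.3 × 10⁻³ → stable
  234–237 m: −αΔT+βΔS = −(1.8 × 10⁻⁴)(+9.1)+(7.1 × 10⁻⁴)(-2.34) = -3.3 × 10⁻³ → UNSTABLE
  237–240 m: −αΔT+βΔS = −(1.8 × 10⁻⁴)(+1.7)+(7.1 × 10⁻⁴)(+0.74) = 2.2 × 10⁻⁴ → stable
The 234–237 m interval has Δρ < 0: lighter water underlies denser water.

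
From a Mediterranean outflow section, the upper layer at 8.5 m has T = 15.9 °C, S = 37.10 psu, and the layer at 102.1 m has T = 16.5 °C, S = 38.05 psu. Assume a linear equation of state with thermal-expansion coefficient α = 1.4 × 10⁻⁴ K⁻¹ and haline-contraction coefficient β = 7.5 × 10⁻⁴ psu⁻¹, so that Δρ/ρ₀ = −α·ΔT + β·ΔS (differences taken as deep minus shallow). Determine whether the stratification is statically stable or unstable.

ΔT = 16.5 − 15.9 = +0.6 K and ΔS = 38.05 − 37.10 = +0.95 psu (deep − shallow).
−αΔT = -8.40 × 10⁻⁵; βΔS = 7.125 × 10⁻⁴; sum Δρ/ρ₀ = 6.285 × 10⁻⁴.
Δρ/ρ₀ > 0, so Δρ > 0: deeper water is denser → statically stable.

stable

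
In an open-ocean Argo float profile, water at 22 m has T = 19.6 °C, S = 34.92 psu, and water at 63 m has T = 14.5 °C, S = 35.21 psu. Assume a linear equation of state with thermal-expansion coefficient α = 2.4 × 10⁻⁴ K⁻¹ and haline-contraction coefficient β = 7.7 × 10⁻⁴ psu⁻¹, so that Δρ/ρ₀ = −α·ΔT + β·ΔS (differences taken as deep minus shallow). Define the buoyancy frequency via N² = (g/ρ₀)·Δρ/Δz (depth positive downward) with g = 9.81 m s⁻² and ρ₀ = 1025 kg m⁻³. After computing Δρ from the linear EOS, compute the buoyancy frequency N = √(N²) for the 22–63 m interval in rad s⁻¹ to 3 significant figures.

0.0186 rad s⁻¹

ΔT = -5.1 K, ΔS = +0.29 psu (deep − shallow).
Δρ/ρ₀ = −αΔT + βΔS = 1.224 × 10⁻³ + 2.233 × 10⁻⁴ = 1.4473 × 10⁻³, so Δρ ≈ 1.483 kg m⁻³.
N² = (g/ρ₀)·Δρ/Δz = g·(Δρ/ρ₀)/Δz = 9.81 × 1.4473 × 10⁻³ / 41 = 3.4629 × 10⁻⁴ s⁻².
N = √(3.4629 × 10⁻⁴) = 0.018609 rad s⁻¹ ≈ 0.0186 rad s⁻¹.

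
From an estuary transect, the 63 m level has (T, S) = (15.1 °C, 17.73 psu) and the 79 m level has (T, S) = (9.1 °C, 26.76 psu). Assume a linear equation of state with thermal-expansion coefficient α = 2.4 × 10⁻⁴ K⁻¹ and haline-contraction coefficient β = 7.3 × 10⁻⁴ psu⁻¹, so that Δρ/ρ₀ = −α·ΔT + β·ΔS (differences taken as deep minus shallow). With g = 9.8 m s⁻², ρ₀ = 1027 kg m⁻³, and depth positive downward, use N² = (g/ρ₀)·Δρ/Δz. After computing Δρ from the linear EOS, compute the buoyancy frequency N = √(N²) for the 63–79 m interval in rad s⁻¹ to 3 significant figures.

ΔT = -6.0 K, ΔS = +9.03 psu (deep − shallow).
Δρ/ρ₀ = −αΔT + βΔS = 1.44 × 10⁻³ + 6.5919 × 10⁻³ = 8.0319 × 10⁻³, so Δρ ≈ 8.249 kg m⁻³.
N² = (g/ρ₀)·Δρ/Δz = g·(Δρ/ρ₀)/Δz = 9.8 × 8.0319 × 10⁻³ / 16 = 4.9195 × 10⁻³ s⁻².
N = √(4.9195 × 10⁻³) = 0.070139 rad s⁻¹ ≈ 0.0701 rad s⁻¹.

0.0701 rad s⁻¹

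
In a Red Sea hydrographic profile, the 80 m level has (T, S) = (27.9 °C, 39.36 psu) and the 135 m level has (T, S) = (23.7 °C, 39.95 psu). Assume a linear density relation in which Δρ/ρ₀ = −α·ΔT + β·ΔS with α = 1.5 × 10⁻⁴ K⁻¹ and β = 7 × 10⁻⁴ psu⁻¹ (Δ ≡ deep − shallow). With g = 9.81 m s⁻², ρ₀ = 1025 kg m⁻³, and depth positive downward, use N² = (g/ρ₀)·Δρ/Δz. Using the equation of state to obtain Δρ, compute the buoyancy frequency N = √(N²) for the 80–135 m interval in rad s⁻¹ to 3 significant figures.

0.0136 rad s⁻¹

ΔT = -4.2 K, ΔS = +0.59 psu (deep − shallow).
Δρ/ρ₀ = −αΔT + βΔS = 6.30 × 10⁻⁴ + 4.13 × 10⁻⁴ = 1.043 × 10⁻³, so Δρ ≈ 1.069 kg m⁻³.
N² = (g/ρ₀)·Δρ/Δz = g·(Δρ/ρ₀)/Δz = 9.81 × 1.043 × 10⁻³ / 55 = 1.8603 × 10⁻⁴ s⁻².
N = √(1.8603 × 10⁻⁴) = 0.013639 rad s⁻¹ ≈ 0.0136 rad s⁻¹.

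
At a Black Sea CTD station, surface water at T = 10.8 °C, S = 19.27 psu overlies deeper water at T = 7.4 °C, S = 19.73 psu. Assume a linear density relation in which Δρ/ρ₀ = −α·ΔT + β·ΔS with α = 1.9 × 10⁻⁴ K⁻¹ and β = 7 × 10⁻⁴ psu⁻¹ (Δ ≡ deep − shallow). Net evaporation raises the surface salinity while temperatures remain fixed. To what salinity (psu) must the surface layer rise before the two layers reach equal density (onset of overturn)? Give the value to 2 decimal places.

20.65 psu

Neutral buoyancy requires −α(T_deep − T_surf) + β(S_deep − S_surf′) = 0.
S_surf′ = S_deep − (α/β)·ΔT = 19.73 − (1.9 × 10⁻⁴/7 × 10⁻⁴)·(-3.4) = 20.6529 psu.
Increase required: 20.6529 − 19.27 = 1.3829 psu.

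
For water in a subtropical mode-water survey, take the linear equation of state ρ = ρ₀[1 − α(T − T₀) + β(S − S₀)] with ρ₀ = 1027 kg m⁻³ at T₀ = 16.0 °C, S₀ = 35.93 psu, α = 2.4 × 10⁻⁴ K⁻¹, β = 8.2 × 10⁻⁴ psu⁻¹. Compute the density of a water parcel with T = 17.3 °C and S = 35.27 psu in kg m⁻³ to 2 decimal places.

T − T₀ = +1.3 K, S − S₀ = -0.66 psu.
Bracket = 1 − α·(+1.3) + β·(-0.66) = 1 + (-8.532 × 10⁻⁴) = 0.9991468.
ρ = 1027 × 0.9991468 = 1026.12 kg m⁻³.

1026.12 kg m⁻³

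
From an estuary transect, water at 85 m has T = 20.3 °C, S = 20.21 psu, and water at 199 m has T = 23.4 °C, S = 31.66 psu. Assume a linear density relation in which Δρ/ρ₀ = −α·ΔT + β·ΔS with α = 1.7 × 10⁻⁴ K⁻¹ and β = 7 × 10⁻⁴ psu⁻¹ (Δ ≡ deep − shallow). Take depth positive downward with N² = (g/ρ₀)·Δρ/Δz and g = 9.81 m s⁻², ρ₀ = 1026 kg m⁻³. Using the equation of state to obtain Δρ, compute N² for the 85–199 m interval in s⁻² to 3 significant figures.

ΔT = +3.1 K, ΔS = +11.45 psu (deep − shallow).
Δρ/ρ₀ = −αΔT + βΔS = -5.27 × 10⁻⁴ + 8.015 × 10⁻³ = 7.488 × 10⁻³, so Δρ ≈ 7.683 kg m⁻³.
N² = (g/ρ₀)·Δρ/Δz = g·(Δρ/ρ₀)/Δz = 9.81 × 7.488 × 10⁻³ / 114 = 6.4436 × 10⁻⁴ s⁻² ≈ 6.44 × 10⁻⁴ s⁻².

6.44 × 10⁻⁴ s⁻²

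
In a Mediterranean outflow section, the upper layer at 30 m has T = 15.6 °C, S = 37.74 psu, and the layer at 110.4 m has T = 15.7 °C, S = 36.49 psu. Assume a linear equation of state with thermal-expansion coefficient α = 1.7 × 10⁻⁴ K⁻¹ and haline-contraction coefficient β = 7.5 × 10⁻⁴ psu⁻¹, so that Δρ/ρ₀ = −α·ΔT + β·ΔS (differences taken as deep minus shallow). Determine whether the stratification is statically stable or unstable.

unstable

ΔT = 15.7 − 15.6 = +0.1 K and ΔS = 36.49 − 37.74 = -1.25 psu (deep − shallow).
−αΔT = -1.70 × 10⁻⁵; βΔS = -9.375 × 10⁻⁴; sum Δρ/ρ₀ = -9.545 × 10⁻⁴.
Δρ/ρ₀ < 0, so Δρ < 0: deeper water is lighter → statically unstable; the column would overturn.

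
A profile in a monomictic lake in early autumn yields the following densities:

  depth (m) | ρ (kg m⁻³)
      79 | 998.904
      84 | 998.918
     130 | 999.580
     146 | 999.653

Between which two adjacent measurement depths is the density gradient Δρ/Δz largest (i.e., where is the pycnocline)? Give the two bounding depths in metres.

Compute the density gradient over each adjacent pair:
  79–84 m: Δρ/Δz = 0.014/5 = 2.8 × 10⁻³ kg m⁻⁴
  84–130 m: Δρ/Δz = 0.662/46 = 0.014 kg m⁻⁴
  130–146 m: Δρ/Δz = 0.073/16 = 4.6 × 10⁻³ kg m⁻⁴
The largest gradient is in the 84–130 m interval — the pycnocline.

84–130 m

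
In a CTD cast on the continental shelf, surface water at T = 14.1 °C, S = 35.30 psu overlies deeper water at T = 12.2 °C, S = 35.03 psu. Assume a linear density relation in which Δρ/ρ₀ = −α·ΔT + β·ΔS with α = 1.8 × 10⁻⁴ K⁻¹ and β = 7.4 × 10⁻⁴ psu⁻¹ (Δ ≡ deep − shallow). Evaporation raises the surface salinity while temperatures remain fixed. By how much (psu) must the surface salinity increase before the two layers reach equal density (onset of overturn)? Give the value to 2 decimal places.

0.19 psu

Neutral buoyancy requires −α(T_deep − T_surf) + β(S_deep − S_surf′) = 0.
S_surf′ = S_deep − (α/β)·ΔT = 35.03 − (1.8 × 10⁻⁴/7.4 × 10⁻⁴)·(-1.9) = 35.4922 psu.
Increase required: 35.4922 − 35.30 = 0.1922 psu.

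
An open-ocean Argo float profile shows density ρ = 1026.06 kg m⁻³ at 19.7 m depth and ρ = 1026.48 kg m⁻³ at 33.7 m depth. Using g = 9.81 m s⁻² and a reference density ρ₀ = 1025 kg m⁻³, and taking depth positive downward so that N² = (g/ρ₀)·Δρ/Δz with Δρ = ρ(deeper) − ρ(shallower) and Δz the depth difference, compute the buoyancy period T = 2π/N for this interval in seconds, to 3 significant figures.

Δρ = 1026.48 − 1026.06 = 0.42 kg m⁻³ over Δz = 33.7 − 19.7 = 14 m.
N² = (9.81/1025) × (0.42/14) = 2.8712 × 10⁻⁴ s⁻².
N = √(2.8712 × 10⁻⁴) = 0.016945 rad s⁻¹, so T = 2π/N = 370.80 s ≈ 371 s.

371 s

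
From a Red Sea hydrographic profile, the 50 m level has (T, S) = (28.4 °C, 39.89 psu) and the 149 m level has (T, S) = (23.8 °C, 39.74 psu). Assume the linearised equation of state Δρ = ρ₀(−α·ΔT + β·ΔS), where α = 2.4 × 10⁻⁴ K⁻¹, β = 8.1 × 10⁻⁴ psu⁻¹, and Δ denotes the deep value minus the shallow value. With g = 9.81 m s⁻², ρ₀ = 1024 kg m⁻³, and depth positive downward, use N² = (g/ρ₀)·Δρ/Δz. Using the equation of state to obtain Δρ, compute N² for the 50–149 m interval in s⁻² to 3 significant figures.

ΔT = -4.6 K, ΔS = -0.15 psu (deep − shallow).
Δρ/ρ₀ = −αΔT + βΔS = 1.104 × 10⁻³ − 1.215 × 10⁻⁴ = 9.825 × 10⁻⁴, so Δρ ≈ 1.006 kg m⁻³.
N² = (g/ρ₀)·Δρ/Δz = g·(Δρ/ρ₀)/Δz = 9.81 × 9.825 × 10⁻⁴ / 99 = 9.7357 × 10⁻⁵ s⁻² ≈ 9.74 × 10⁻⁵ s⁻².

9.74 × 10⁻⁵ s⁻²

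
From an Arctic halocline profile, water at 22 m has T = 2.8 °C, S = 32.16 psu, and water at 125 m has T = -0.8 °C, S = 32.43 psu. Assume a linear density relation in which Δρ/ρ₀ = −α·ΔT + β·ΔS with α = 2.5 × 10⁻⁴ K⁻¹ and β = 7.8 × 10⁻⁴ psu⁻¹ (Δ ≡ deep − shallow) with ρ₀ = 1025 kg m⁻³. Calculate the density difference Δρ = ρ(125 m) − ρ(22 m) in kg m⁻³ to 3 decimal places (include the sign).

ΔT = -3.6 K, ΔS = +0.27 psu (deep − shallow).
Δρ/ρ₀ = −(2.5 × 10⁻⁴)(-3.6) + (7.8 × 10⁻⁴)(+0.27) = 1.1106 × 10⁻³.
Δρ = 1025 × (1.1106 × 10⁻³) = +1.138 kg m⁻³.
Positive Δρ: denser below, stable.

+1.138 kg m⁻³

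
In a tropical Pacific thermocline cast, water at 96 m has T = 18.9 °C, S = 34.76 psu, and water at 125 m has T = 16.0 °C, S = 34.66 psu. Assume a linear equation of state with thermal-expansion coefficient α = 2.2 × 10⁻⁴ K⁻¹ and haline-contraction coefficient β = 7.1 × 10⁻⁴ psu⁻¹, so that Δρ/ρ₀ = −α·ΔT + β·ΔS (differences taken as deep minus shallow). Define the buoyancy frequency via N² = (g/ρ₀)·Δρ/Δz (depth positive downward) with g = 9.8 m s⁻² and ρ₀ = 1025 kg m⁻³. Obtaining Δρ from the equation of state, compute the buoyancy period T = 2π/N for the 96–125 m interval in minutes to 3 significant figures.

7.57 min

ΔT = -2.9 K, ΔS = -0.10 psu (deep − shallow).
Δρ/ρ₀ = −αΔT + βΔS = 6.38 × 10⁻⁴ − 7.10 × 10⁻⁵ = 5.67 × 10⁻⁴, so Δρ ≈ 0.5812 kg m⁻³.
N² = (g/ρ₀)·Δρ/Δz = g·(Δρ/ρ₀)/Δz = 9.8 × 5.67 × 10⁻⁴ / 29 = 1.9161 × 10⁻⁴ s⁻².
N = √(1.9161 × 10⁻⁴) = 0.013842 rad s⁻¹ → T = 2π/N = 453.92 s = 7.5653 min ≈ 7.57 min.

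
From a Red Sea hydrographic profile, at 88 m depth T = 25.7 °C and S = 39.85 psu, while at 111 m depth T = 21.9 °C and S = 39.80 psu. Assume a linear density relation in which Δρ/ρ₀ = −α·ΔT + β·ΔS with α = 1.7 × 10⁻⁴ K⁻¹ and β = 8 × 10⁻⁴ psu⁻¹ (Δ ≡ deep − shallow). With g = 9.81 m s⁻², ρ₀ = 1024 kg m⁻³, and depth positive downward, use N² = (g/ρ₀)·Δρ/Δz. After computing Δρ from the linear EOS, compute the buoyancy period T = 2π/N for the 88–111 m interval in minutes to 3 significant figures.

6.51 min

ΔT = -3.8 K, ΔS = -0.05 psu (deep − shallow).
Δρ/ρ₀ = −αΔT + βΔS = 6.46 × 10⁻⁴ − 4.00 × 10⁻⁵ = 6.06 × 10⁻⁴, so Δρ ≈ 0.6205 kg m⁻³.
N² = (g/ρ₀)·Δρ/Δz = g·(Δρ/ρ₀)/Δz = 9.81 × 6.06 × 10⁻⁴ / 23 = 2.5847 × 10⁻⁴ s⁻².
N = √(2.5847 × 10⁻⁴) = 0.016077 rad s⁻¹ → T = 2π/N = 390.82 s = 6.5137 min ≈ 6.51 min.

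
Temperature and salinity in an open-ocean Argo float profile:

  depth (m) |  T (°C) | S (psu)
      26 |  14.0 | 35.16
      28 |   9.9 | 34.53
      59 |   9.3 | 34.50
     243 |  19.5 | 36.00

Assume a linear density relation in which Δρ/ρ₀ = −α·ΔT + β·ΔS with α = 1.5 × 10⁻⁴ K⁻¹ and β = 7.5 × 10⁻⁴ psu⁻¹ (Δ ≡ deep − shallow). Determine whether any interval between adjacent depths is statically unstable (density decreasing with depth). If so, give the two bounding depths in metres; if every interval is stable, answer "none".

59–243 m

Evaluate Δρ/ρ₀ = −αΔT + βΔS across each adjacent pair:
  26–28 m: −αΔT+βΔS = −(1.5 × 10⁻⁴)(-4.1)+(7.5 × 10⁻⁴)(-0.63) = 1.4 × 10⁻⁴ → stable
  28–59 m: −αΔT+βΔS = −(1.5 × 10⁻⁴)(-0.6)+(7.5 × 10⁻⁴)(-0.03) = 6.7 × 10⁻⁵ → stable
  59–243 m: −αΔT+βΔS = −(1.5 × 10⁻⁴)(+10.2)+(7.5 × 10⁻⁴)(+1.50) = -4.0 × 10⁻⁴ → UNSTABLE
The 59–243 m interval has Δρ < 0: lighter water underlies denser water.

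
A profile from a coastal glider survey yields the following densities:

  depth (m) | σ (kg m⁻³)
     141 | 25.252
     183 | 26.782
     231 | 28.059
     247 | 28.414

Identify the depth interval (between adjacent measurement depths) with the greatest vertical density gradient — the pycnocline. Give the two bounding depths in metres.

141–183 m

Compute the density gradient over each adjacent pair:
  141–183 m: Δρ/Δz = 1.530/42 = 0.036 kg m⁻⁴
  183–231 m: Δρ/Δz = 1.277/48 = 0.027 kg m⁻⁴
  231–247 m: Δρ/Δz = 0.355/16 = 0.022 kg m⁻⁴
The largest gradient is in the 141–183 m interval — the pycnocline.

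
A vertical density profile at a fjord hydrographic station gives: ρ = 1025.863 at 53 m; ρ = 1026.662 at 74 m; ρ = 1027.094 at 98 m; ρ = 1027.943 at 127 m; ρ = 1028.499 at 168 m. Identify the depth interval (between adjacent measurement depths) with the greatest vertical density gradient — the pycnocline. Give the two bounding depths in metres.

53–74 m

Compute the density gradient over each adjacent pair:
  53–74 m: Δρ/Δz = 0.799/21 = 0.038 kg m⁻⁴
  74–98 m: Δρ/Δz = 0.432/24 = 0.018 kg m⁻⁴
  98–127 m: Δρ/Δz = 0.849/29 = 0.029 kg m⁻⁴
  127–168 m: Δρ/Δz = 0.556/41 = 0.014 kg m⁻⁴
The largest gradient is in the 53–74 m interval — the pycnocline.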